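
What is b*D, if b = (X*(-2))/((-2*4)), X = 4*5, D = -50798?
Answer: -253990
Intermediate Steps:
X = 20
b = 5 (b = (20*(-2))/((-2*4)) = -40/(-8) = -40*(-⅛) = 5)
b*D = 5*(-50798) = -253990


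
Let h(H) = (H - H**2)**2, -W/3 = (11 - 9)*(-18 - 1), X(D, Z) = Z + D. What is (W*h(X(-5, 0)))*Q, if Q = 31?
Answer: 3180600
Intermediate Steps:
X(D, Z) = D + Z
W = 114 (W = -3*(11 - 9)*(-18 - 1) = -6*(-19) = -3*(-38) = 114)
(W*h(X(-5, 0)))*Q = (114*((-5 + 0)**2*(-1 + (-5 + 0))**2))*31 = (114*((-5)**2*(-1 - 5)**2))*31 = (114*(25*(-6)**2))*31 = (114*(25*36))*31 = (114*900)*31 = 102600*31 = 3180600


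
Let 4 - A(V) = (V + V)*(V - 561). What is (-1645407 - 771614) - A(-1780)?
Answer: 5916935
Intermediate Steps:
A(V) = 4 - 2*V*(-561 + V) (A(V) = 4 - (V + V)*(V - 561) = 4 - 2*V*(-561 + V))
(-1645407 - 771614) - A(-1780) = (-1645407 - 771614) - (4 - 2*(-1780)² + 1122*(-1780)) = -2417021 - (4 - 2*3168400 - 1997160) = -2417021 - (4 - 6336800 - 1997160) = -2417021 - 1*(-8333956) = -2417021 + 8333956 = 5916935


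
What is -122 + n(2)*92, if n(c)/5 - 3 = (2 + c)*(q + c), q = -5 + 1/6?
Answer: -11866/3 ≈ -3955.3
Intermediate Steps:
q = -29/6 (q = -5 + ⅙ = -29/6 ≈ -4.8333)
n(c) = 15 + 5*(2 + c)*(-29/6 + c) (n(c) = 15 + 5*((2 + c)*(-29/6 + c)) = 15 + 5*(2 + c)*(-29/6 + c))
-122 + n(2)*92 = -122 + (-100/3 + 5*2² - 85/6*2)*92 = -122 + (-100/3 + 5*4 - 85/3)*92 = -122 + (-100/3 + 20 - 85/3)*92 = -122 - 125/3*92 = -122 - 11500/3 = -11866/3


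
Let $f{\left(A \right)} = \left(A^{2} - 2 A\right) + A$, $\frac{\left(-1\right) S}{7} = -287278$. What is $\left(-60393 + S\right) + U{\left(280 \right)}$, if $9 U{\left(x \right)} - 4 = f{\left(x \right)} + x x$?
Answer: $\frac{17711501}{9} \approx 1.9679 \cdot 10^{6}$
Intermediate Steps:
$S = 2010946$ ($S = \left(-7\right) \left(-287278\right) = 2010946$)
$f{\left(A \right)} = A^{2} - A$
$U{\left(x \right)} = \frac{4}{9} + \frac{x^{2}}{9} + \frac{x \left(-1 + x\right)}{9}$ ($U{\left(x \right)} = \frac{4}{9} + \frac{x \left(-1 + x\right) + x x}{9} = \frac{4}{9} + \frac{x \left(-1 + x\right) + x^{2}}{9} = \frac{4}{9} + \frac{x^{2} + x \left(-1 + x\right)}{9} = \frac{4}{9} + \left(\frac{x^{2}}{9} + \frac{x \left(-1 + x\right)}{9}\right) = \frac{4}{9} + \frac{x^{2}}{9} + \frac{x \left(-1 + x\right)}{9}$)
$\left(-60393 + S\right) + U{\left(280 \right)} = \left(-60393 + 2010946\right) + \left(\frac{4}{9} - \frac{280}{9} + \frac{2 \cdot 280^{2}}{9}\right) = 1950553 + \left(\frac{4}{9} - \frac{280}{9} + \frac{2}{9} \cdot 78400\right) = 1950553 + \left(\frac{4}{9} - \frac{280}{9} + \frac{156800}{9}\right) = 1950553 + \frac{156524}{9} = \frac{17711501}{9}$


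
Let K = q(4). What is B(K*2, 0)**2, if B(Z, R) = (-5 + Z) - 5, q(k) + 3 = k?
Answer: 64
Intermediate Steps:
q(k) = -3 + k
K = 1 (K = -3 + 4 = 1)
B(Z, R) = -10 + Z
B(K*2, 0)**2 = (-10 + 1*2)**2 = (-10 + 2)**2 = (-8)**2 = 64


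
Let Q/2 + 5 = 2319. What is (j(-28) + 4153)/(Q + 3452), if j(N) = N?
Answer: 825/1616 ≈ 0.51052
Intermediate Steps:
Q = 4628 (Q = -10 + 2*2319 = -10 + 4638 = 4628)
(j(-28) + 4153)/(Q + 3452) = (-28 + 4153)/(4628 + 3452) = 4125/8080 = 4125*(1/8080) = 825/1616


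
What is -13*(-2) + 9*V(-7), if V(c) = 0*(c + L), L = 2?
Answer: 26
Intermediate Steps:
V(c) = 0 (V(c) = 0*(c + 2) = 0*(2 + c) = 0)
-13*(-2) + 9*V(-7) = -13*(-2) + 9*0 = 26 + 0 = 26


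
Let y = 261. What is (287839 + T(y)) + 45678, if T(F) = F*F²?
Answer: 18113098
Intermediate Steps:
T(F) = F³
(287839 + T(y)) + 45678 = (287839 + 261³) + 45678 = (287839 + 17779581) + 45678 = 18067420 + 45678 = 18113098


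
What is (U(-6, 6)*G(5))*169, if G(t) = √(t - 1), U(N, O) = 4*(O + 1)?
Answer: 9464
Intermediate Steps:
U(N, O) = 4 + 4*O (U(N, O) = 4*(1 + O) = 4 + 4*O)
G(t) = √(-1 + t)
(U(-6, 6)*G(5))*169 = ((4 + 4*6)*√(-1 + 5))*169 = ((4 + 24)*√4)*169 = (28*2)*169 = 56*169 = 9464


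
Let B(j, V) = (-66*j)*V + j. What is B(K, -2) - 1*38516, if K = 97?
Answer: -25615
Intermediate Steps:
B(j, V) = j - 66*V*j (B(j, V) = -66*V*j + j = j - 66*V*j)
B(K, -2) - 1*38516 = 97*(1 - 66*(-2)) - 1*38516 = 97*(1 + 132) - 38516 = 97*133 - 38516 = 12901 - 38516 = -25615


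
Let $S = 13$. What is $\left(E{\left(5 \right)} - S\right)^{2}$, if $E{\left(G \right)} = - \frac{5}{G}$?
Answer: $196$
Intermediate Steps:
$\left(E{\left(5 \right)} - S\right)^{2} = \left(- \frac{5}{5} - 13\right)^{2} = \left(\left(-5\right) \frac{1}{5} - 13\right)^{2} = \left(-1 - 13\right)^{2} = \left(-14\right)^{2} = 196$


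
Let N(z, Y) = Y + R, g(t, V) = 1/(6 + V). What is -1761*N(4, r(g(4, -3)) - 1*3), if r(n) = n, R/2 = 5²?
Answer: -83354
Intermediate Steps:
R = 50 (R = 2*5² = 2*25 = 50)
N(z, Y) = 50 + Y (N(z, Y) = Y + 50 = 50 + Y)
-1761*N(4, r(g(4, -3)) - 1*3) = -1761*(50 + (1/(6 - 3) - 1*3)) = -1761*(50 + (1/3 - 3)) = -1761*(50 + (⅓ - 3)) = -1761*(50 - 8/3) = -1761*142/3 = -83354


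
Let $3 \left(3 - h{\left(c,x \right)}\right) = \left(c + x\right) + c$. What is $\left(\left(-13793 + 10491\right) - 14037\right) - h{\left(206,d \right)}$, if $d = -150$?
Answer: $- \frac{51764}{3} \approx -17255.0$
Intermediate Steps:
$h{\left(c,x \right)} = 3 - \frac{2 c}{3} - \frac{x}{3}$ ($h{\left(c,x \right)} = 3 - \frac{\left(c + x\right) + c}{3} = 3 - \frac{x + 2 c}{3} = 3 - \left(\frac{x}{3} + \frac{2 c}{3}\right) = 3 - \frac{2 c}{3} - \frac{x}{3}$)
$\left(\left(-13793 + 10491\right) - 14037\right) - h{\left(206,d \right)} = \left(\left(-13793 + 10491\right) - 14037\right) - \left(3 - \frac{412}{3} - -50\right) = \left(-3302 - 14037\right) - \left(3 - \frac{412}{3} + 50\right) = -17339 - - \frac{253}{3} = -17339 + \frac{253}{3} = - \frac{51764}{3}$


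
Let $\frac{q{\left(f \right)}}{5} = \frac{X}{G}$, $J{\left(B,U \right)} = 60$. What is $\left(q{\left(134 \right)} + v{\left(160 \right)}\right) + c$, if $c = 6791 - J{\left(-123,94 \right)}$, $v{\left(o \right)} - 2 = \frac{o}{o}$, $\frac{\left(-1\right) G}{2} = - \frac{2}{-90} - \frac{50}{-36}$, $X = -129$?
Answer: $\frac{884243}{127} \approx 6962.5$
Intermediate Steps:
$G = - \frac{127}{45}$ ($G = - 2 \left(- \frac{2}{-90} - \frac{50}{-36}\right) = - 2 \left(\left(-2\right) \left(- \frac{1}{90}\right) - - \frac{25}{18}\right) = - 2 \left(\frac{1}{45} + \frac{25}{18}\right) = \left(-2\right) \frac{127}{90} = - \frac{127}{45} \approx -2.8222$)
$v{\left(o \right)} = 3$ ($v{\left(o \right)} = 2 + \frac{o}{o} = 2 + 1 = 3$)
$q{\left(f \right)} = \frac{29025}{127}$ ($q{\left(f \right)} = 5 \left(- \frac{129}{- \frac{127}{45}}\right) = 5 \left(\left(-129\right) \left(- \frac{45}{127}\right)\right) = 5 \cdot \frac{5805}{127} = \frac{29025}{127}$)
$c = 6731$ ($c = 6791 - 60 = 6731$)
$\left(q{\left(134 \right)} + v{\left(160 \right)}\right) + c = \left(\frac{29025}{127} + 3\right) + 6731 = \frac{29406}{127} + 6731 = \frac{884243}{127}$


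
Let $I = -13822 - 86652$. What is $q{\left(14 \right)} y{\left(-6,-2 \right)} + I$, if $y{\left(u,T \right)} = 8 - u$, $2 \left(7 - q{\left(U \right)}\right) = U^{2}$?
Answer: $-101748$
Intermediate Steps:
$q{\left(U \right)} = 7 - \frac{U^{2}}{2}$
$I = -100474$ ($I = -13822 - 86652 = -100474$)
$q{\left(14 \right)} y{\left(-6,-2 \right)} + I = \left(7 - \frac{14^{2}}{2}\right) \left(8 - -6\right) - 100474 = \left(7 - 98\right) \left(8 + 6\right) - 100474 = \left(7 - 98\right) 14 - 100474 = \left(-91\right) 14 - 100474 = -1274 - 100474 = -101748$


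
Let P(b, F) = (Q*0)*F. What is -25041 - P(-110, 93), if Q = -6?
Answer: -25041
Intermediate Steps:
P(b, F) = 0 (P(b, F) = (-6*0)*F = 0*F = 0)
-25041 - P(-110, 93) = -25041 - 1*0 = -25041 + 0 = -25041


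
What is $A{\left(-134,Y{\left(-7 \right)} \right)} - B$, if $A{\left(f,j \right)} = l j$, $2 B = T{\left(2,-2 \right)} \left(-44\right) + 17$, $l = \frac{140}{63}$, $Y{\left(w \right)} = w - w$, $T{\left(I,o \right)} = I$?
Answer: $\frac{71}{2} \approx 35.5$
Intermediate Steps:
$Y{\left(w \right)} = 0$
$l = \frac{20}{9}$ ($l = 140 \cdot \frac{1}{63} = \frac{20}{9} \approx 2.2222$)
$B = - \frac{71}{2}$ ($B = \frac{2 \left(-44\right) + 17}{2} = \frac{-88 + 17}{2} = \frac{1}{2} \left(-71\right) = - \frac{71}{2} \approx -35.5$)
$A{\left(f,j \right)} = \frac{20 j}{9}$
$A{\left(-134,Y{\left(-7 \right)} \right)} - B = \frac{20}{9} \cdot 0 - - \frac{71}{2} = 0 + \frac{71}{2} = \frac{71}{2}$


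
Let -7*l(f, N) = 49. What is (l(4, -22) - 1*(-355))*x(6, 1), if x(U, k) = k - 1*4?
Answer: -1044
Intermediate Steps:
l(f, N) = -7 (l(f, N) = -⅐*49 = -7)
x(U, k) = -4 + k (x(U, k) = k - 4 = -4 + k)
(l(4, -22) - 1*(-355))*x(6, 1) = (-7 - 1*(-355))*(-4 + 1) = (-7 + 355)*(-3) = 348*(-3) = -1044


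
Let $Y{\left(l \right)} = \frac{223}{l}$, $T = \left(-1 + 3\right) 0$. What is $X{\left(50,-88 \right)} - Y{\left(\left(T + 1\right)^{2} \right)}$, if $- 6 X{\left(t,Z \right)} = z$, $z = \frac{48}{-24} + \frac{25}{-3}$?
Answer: $- \frac{3983}{18} \approx -221.28$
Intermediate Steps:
$z = - \frac{31}{3}$ ($z = 48 \left(- \frac{1}{24}\right) + 25 \left(- \frac{1}{3}\right) = -2 - \frac{25}{3} = - \frac{31}{3} \approx -10.333$)
$X{\left(t,Z \right)} = \frac{31}{18}$ ($X{\left(t,Z \right)} = \left(- \frac{1}{6}\right) \left(- \frac{31}{3}\right) = \frac{31}{18}$)
$T = 0$ ($T = 2 \cdot 0 = 0$)
$X{\left(50,-88 \right)} - Y{\left(\left(T + 1\right)^{2} \right)} = \frac{31}{18} - \frac{223}{\left(0 + 1\right)^{2}} = \frac{31}{18} - \frac{223}{1^{2}} = \frac{31}{18} - \frac{223}{1} = \frac{31}{18} - 223 \cdot 1 = \frac{31}{18} - 223 = - \frac{3983}{18}$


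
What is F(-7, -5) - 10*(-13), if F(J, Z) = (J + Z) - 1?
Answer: 117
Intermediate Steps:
F(J, Z) = -1 + J + Z
F(-7, -5) - 10*(-13) = (-1 - 7 - 5) - 10*(-13) = -13 + 130 = 117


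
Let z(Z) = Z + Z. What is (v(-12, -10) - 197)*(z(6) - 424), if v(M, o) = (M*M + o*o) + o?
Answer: -15244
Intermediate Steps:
z(Z) = 2*Z
v(M, o) = o + M² + o² (v(M, o) = (M² + o²) + o = o + M² + o²)
(v(-12, -10) - 197)*(z(6) - 424) = ((-10 + (-12)² + (-10)²) - 197)*(2*6 - 424) = ((-10 + 144 + 100) - 197)*(12 - 424) = (234 - 197)*(-412) = 37*(-412) = -15244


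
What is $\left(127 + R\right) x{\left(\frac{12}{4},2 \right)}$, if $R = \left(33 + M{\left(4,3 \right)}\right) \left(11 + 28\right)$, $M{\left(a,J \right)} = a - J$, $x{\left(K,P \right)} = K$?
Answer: $4359$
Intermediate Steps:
$R = 1326$ ($R = \left(33 + \left(4 - 3\right)\right) \left(11 + 28\right) = \left(33 + \left(4 - 3\right)\right) 39 = \left(33 + 1\right) 39 = 34 \cdot 39 = 1326$)
$\left(127 + R\right) x{\left(\frac{12}{4},2 \right)} = \left(127 + 1326\right) \frac{12}{4} = 1453 \cdot 12 \cdot \frac{1}{4} = 1453 \cdot 3 = 4359$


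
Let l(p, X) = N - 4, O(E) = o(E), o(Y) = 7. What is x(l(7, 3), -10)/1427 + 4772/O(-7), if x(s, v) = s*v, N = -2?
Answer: 6810064/9989 ≈ 681.76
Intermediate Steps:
O(E) = 7
l(p, X) = -6 (l(p, X) = -2 - 4 = -6)
x(l(7, 3), -10)/1427 + 4772/O(-7) = -6*(-10)/1427 + 4772/7 = 60*(1/1427) + 4772*(⅐) = 60/1427 + 4772/7 = 6810064/9989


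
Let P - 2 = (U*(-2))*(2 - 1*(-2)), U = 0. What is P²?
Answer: 4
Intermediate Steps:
P = 2 (P = 2 + (0*(-2))*(2 - 1*(-2)) = 2 + 0*(2 + 2) = 2 + 0*4 = 2 + 0 = 2)
P² = 2² = 4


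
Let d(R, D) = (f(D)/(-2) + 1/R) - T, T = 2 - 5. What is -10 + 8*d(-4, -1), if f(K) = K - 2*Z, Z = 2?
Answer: 32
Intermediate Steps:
f(K) = -4 + K (f(K) = K - 2*2 = K - 4 = -4 + K)
T = -3
d(R, D) = 5 + 1/R - D/2 (d(R, D) = ((-4 + D)/(-2) + 1/R) - 1*(-3) = ((-4 + D)*(-1/2) + 1/R) + 3 = ((2 - D/2) + 1/R) + 3 = (2 + 1/R - D/2) + 3 = 5 + 1/R - D/2)
-10 + 8*d(-4, -1) = -10 + 8*(5 + 1/(-4) - 1/2*(-1)) = -10 + 8*(5 - 1/4 + 1/2) = -10 + 8*(21/4) = -10 + 42 = 32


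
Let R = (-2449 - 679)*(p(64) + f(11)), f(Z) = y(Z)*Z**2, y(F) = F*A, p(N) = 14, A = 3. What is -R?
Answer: 12533896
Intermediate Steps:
y(F) = 3*F (y(F) = F*3 = 3*F)
f(Z) = 3*Z**3 (f(Z) = (3*Z)*Z**2 = 3*Z**3)
R = -12533896 (R = (-2449 - 679)*(14 + 3*11**3) = -3128*(14 + 3*1331) = -3128*(14 + 3993) = -3128*4007 = -12533896)
-R = -1*(-12533896) = 12533896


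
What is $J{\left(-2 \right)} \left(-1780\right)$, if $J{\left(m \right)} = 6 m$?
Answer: $21360$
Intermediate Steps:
$J{\left(-2 \right)} \left(-1780\right) = 6 \left(-2\right) \left(-1780\right) = \left(-12\right) \left(-1780\right) = 21360$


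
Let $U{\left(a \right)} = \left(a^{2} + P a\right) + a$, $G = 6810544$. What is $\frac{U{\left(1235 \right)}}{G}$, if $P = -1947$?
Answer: $- \frac{67545}{523888} \approx -0.12893$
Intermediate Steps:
$U{\left(a \right)} = a^{2} - 1946 a$ ($U{\left(a \right)} = \left(a^{2} - 1947 a\right) + a = a^{2} - 1946 a$)
$\frac{U{\left(1235 \right)}}{G} = \frac{1235 \left(-1946 + 1235\right)}{6810544} = 1235 \left(-711\right) \frac{1}{6810544} = \left(-878085\right) \frac{1}{6810544} = - \frac{67545}{523888}$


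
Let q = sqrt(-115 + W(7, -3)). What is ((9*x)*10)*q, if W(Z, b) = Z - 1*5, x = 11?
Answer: 990*I*sqrt(113) ≈ 10524.0*I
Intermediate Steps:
W(Z, b) = -5 + Z (W(Z, b) = Z - 5 = -5 + Z)
q = I*sqrt(113) (q = sqrt(-115 + (-5 + 7)) = sqrt(-115 + 2) = sqrt(-113) = I*sqrt(113) ≈ 10.63*I)
((9*x)*10)*q = ((9*11)*10)*(I*sqrt(113)) = (99*10)*(I*sqrt(113)) = 990*(I*sqrt(113)) = 990*I*sqrt(113)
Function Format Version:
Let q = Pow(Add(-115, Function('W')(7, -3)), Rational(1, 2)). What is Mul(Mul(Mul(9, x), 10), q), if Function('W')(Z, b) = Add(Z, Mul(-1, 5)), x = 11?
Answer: Mul(990, I, Pow(113, Rational(1, 2))) ≈ Mul(10524., I)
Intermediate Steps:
Function('W')(Z, b) = Add(-5, Z) (Function('W')(Z, b) = Add(Z, -5) = Add(-5, Z))
q = Mul(I, Pow(113, Rational(1, 2))) (q = Pow(Add(-115, Add(-5, 7)), Rational(1, 2)) = Pow(Add(-115, 2), Rational(1, 2)) = Pow(-113, Rational(1, 2)) = Mul(I, Pow(113, Rational(1, 2))) ≈ Mul(10.630, I))
Mul(Mul(Mul(9, x), 10), q) = Mul(Mul(Mul(9, 11), 10), Mul(I, Pow(113, Rational(1, 2)))) = Mul(Mul(99, 10), Mul(I, Pow(113, Rational(1, 2)))) = Mul(990, Mul(I, Pow(113, Rational(1, 2)))) = Mul(990, I, Pow(113, Rational(1, 2)))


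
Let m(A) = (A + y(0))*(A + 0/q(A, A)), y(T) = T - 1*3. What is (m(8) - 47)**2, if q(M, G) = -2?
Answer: 49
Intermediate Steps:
y(T) = -3 + T (y(T) = T - 3 = -3 + T)
m(A) = A*(-3 + A) (m(A) = (A + (-3 + 0))*(A + 0/(-2)) = (A - 3)*(A + 0*(-1/2)) = (-3 + A)*(A + 0) = (-3 + A)*A = A*(-3 + A))
(m(8) - 47)**2 = (8*(-3 + 8) - 47)**2 = (8*5 - 47)**2 = (40 - 47)**2 = (-7)**2 = 49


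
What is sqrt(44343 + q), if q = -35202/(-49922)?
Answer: 2*sqrt(6907103233566)/24961 ≈ 210.58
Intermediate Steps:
q = 17601/24961 (q = -35202*(-1/49922) = 17601/24961 ≈ 0.70514)
sqrt(44343 + q) = sqrt(44343 + 17601/24961) = sqrt(1106863224/24961) = 2*sqrt(6907103233566)/24961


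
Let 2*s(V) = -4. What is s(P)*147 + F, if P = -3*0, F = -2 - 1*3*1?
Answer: -299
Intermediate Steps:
F = -5 (F = -2 - 3*1 = -2 - 3 = -5)
P = 0
s(V) = -2 (s(V) = (½)*(-4) = -2)
s(P)*147 + F = -2*147 - 5 = -294 - 5 = -299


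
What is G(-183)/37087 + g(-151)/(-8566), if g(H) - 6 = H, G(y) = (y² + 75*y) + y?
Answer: 173108461/317687242 ≈ 0.54490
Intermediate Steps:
G(y) = y² + 76*y
g(H) = 6 + H
G(-183)/37087 + g(-151)/(-8566) = -183*(76 - 183)/37087 + (6 - 151)/(-8566) = -183*(-107)*(1/37087) - 145*(-1/8566) = 19581*(1/37087) + 145/8566 = 19581/37087 + 145/8566 = 173108461/317687242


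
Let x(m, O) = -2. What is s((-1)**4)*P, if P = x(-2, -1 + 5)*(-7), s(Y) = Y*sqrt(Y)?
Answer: 14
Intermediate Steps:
s(Y) = Y**(3/2)
P = 14 (P = -2*(-7) = 14)
s((-1)**4)*P = ((-1)**4)**(3/2)*14 = 1**(3/2)*14 = 1*14 = 14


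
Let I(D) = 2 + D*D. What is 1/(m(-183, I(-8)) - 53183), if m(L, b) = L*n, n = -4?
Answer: -1/52451 ≈ -1.9065e-5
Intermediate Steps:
I(D) = 2 + D²
m(L, b) = -4*L (m(L, b) = L*(-4) = -4*L)
1/(m(-183, I(-8)) - 53183) = 1/(-4*(-183) - 53183) = 1/(732 - 53183) = 1/(-52451) = -1/52451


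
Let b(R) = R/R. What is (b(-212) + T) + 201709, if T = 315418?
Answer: 517128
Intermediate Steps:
b(R) = 1
(b(-212) + T) + 201709 = (1 + 315418) + 201709 = 315419 + 201709 = 517128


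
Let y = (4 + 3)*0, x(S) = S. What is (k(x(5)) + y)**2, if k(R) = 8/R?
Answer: 64/25 ≈ 2.5600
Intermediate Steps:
y = 0 (y = 7*0 = 0)
(k(x(5)) + y)**2 = (8/5 + 0)**2 = (8/5)**2 = 64/25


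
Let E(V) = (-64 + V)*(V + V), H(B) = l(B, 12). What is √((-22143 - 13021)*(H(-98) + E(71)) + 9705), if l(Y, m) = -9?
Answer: I*√34626835 ≈ 5884.5*I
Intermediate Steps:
H(B) = -9
E(V) = 2*V*(-64 + V) (E(V) = (-64 + V)*(2*V) = 2*V*(-64 + V))
√((-22143 - 13021)*(H(-98) + E(71)) + 9705) = √((-22143 - 13021)*(-9 + 2*71*(-64 + 71)) + 9705) = √(-35164*(-9 + 2*71*7) + 9705) = √(-35164*(-9 + 994) + 9705) = √(-35164*985 + 9705) = √(-34636540 + 9705) = √(-34626835) = I*√34626835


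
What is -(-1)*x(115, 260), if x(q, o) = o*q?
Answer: 29900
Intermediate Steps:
-(-1)*x(115, 260) = -(-1)*260*115 = -(-1)*29900 = -1*(-29900) = 29900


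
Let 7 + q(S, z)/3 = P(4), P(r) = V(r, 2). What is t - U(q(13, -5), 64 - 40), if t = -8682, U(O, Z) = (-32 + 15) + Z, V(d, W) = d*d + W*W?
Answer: -8689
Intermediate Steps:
V(d, W) = W² + d² (V(d, W) = d² + W² = W² + d²)
P(r) = 4 + r² (P(r) = 2² + r² = 4 + r²)
q(S, z) = 39 (q(S, z) = -21 + 3*(4 + 4²) = -21 + 3*(4 + 16) = -21 + 3*20 = -21 + 60 = 39)
U(O, Z) = -17 + Z
t - U(q(13, -5), 64 - 40) = -8682 - (-17 + (64 - 40)) = -8682 - (-17 + 24) = -8682 - 1*7 = -8682 - 7 = -8689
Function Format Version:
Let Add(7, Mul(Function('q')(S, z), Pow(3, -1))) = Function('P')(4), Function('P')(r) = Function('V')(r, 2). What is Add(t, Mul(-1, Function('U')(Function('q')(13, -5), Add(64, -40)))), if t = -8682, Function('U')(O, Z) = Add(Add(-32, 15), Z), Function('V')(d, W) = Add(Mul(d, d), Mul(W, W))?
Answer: -8689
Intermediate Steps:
Function('V')(d, W) = Add(Pow(W, 2), Pow(d, 2)) (Function('V')(d, W) = Add(Pow(d, 2), Pow(W, 2)) = Add(Pow(W, 2), Pow(d, 2)))
Function('P')(r) = Add(4, Pow(r, 2)) (Function('P')(r) = Add(Pow(2, 2), Pow(r, 2)) = Add(4, Pow(r, 2)))
Function('q')(S, z) = 39 (Function('q')(S, z) = Add(-21, Mul(3, Add(4, Pow(4, 2)))) = Add(-21, Mul(3, Add(4, 16))) = Add(-21, Mul(3, 20)) = Add(-21, 60) = 39)
Function('U')(O, Z) = Add(-17, Z)
Add(t, Mul(-1, Function('U')(Function('q')(13, -5), Add(64, -40)))) = Add(-8682, Mul(-1, Add(-17, Add(64, -40)))) = Add(-8682, Mul(-1, Add(-17, 24))) = Add(-8682, Mul(-1, 7)) = Add(-8682, -7) = -8689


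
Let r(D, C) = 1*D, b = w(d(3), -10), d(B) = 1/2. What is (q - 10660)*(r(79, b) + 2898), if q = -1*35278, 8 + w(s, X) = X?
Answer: -136757426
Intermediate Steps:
d(B) = ½
w(s, X) = -8 + X
b = -18 (b = -8 - 10 = -18)
q = -35278
r(D, C) = D
(q - 10660)*(r(79, b) + 2898) = (-35278 - 10660)*(79 + 2898) = -45938*2977 = -136757426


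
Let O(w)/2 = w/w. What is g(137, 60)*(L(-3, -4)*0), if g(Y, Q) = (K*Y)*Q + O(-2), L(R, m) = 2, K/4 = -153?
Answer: 0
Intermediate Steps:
O(w) = 2 (O(w) = 2*(w/w) = 2*1 = 2)
K = -612 (K = 4*(-153) = -612)
g(Y, Q) = 2 - 612*Q*Y (g(Y, Q) = (-612*Y)*Q + 2 = -612*Q*Y + 2 = 2 - 612*Q*Y)
g(137, 60)*(L(-3, -4)*0) = (2 - 612*60*137)*(2*0) = (2 - 5030640)*0 = -5030638*0 = 0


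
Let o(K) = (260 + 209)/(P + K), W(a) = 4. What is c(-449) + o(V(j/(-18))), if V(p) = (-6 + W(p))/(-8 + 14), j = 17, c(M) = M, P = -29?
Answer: -40919/88 ≈ -464.99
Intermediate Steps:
V(p) = -⅓ (V(p) = (-6 + 4)/(-8 + 14) = -2/6 = -2*⅙ = -⅓)
o(K) = 469/(-29 + K) (o(K) = (260 + 209)/(-29 + K) = 469/(-29 + K))
c(-449) + o(V(j/(-18))) = -449 + 469/(-29 - ⅓) = -449 + 469/(-88/3) = -449 + 469*(-3/88) = -449 - 1407/88 = -40919/88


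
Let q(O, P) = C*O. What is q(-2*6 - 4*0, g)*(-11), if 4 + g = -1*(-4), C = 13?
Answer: 1716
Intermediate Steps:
g = 0 (g = -4 - 1*(-4) = -4 + 4 = 0)
q(O, P) = 13*O
q(-2*6 - 4*0, g)*(-11) = (13*(-2*6 - 4*0))*(-11) = (13*(-12 + 0))*(-11) = (13*(-12))*(-11) = -156*(-11) = 1716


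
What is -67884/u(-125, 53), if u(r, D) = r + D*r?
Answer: 11314/1125 ≈ 10.057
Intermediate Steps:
-67884/u(-125, 53) = -67884*(-1/(125*(1 + 53))) = -67884/((-125*54)) = -67884/(-6750) = -67884*(-1/6750) = 11314/1125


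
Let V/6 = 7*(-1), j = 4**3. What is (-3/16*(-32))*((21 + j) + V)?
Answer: 258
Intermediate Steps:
j = 64
V = -42 (V = 6*(7*(-1)) = 6*(-7) = -42)
(-3/16*(-32))*((21 + j) + V) = (-3/16*(-32))*((21 + 64) - 42) = (-3*1/16*(-32))*(85 - 42) = -3/16*(-32)*43 = 6*43 = 258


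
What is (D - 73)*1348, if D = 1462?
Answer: 1872372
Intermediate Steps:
(D - 73)*1348 = (1462 - 73)*1348 = 1389*1348 = 1872372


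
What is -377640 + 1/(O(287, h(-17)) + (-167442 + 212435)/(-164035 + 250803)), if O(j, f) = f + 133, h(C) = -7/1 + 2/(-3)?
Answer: -12371390596776/32759747 ≈ -3.7764e+5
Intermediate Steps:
h(C) = -23/3 (h(C) = -7*1 + 2*(-1/3) = -7 - 2/3 = -23/3)
O(j, f) = 133 + f
-377640 + 1/(O(287, h(-17)) + (-167442 + 212435)/(-164035 + 250803)) = -377640 + 1/((133 - 23/3) + (-167442 + 212435)/(-164035 + 250803)) = -377640 + 1/(376/3 + 44993/86768) = -377640 + 1/(32759747/260304) = -377640 + 260304/32759747 = -12371390596776/32759747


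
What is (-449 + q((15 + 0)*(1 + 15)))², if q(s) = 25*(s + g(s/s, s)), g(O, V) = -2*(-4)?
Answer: 33074001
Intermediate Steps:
g(O, V) = 8
q(s) = 200 + 25*s (q(s) = 25*(s + 8) = 25*(8 + s) = 200 + 25*s)
(-449 + q((15 + 0)*(1 + 15)))² = (-449 + (200 + 25*((15 + 0)*(1 + 15))))² = (-449 + (200 + 25*(15*16)))² = (-449 + (200 + 25*240))² = (-449 + (200 + 6000))² = (-449 + 6200)² = 5751² = 33074001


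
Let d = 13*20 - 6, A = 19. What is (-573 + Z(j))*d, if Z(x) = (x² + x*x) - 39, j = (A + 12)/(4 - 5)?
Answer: 332740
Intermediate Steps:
d = 254 (d = 260 - 6 = 254)
j = -31 (j = (19 + 12)/(4 - 5) = 31/(-1) = 31*(-1) = -31)
Z(x) = -39 + 2*x² (Z(x) = (x² + x²) - 39 = 2*x² - 39 = -39 + 2*x²)
(-573 + Z(j))*d = (-573 + (-39 + 2*(-31)²))*254 = (-573 + (-39 + 2*961))*254 = (-573 + (-39 + 1922))*254 = (-573 + 1883)*254 = 1310*254 = 332740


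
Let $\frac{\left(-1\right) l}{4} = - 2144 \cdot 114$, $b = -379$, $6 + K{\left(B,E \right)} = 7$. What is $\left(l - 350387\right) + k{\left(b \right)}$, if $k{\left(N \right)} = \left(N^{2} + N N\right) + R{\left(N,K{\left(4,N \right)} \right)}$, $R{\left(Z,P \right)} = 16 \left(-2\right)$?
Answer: $914527$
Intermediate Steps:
$K{\left(B,E \right)} = 1$ ($K{\left(B,E \right)} = -6 + 7 = 1$)
$R{\left(Z,P \right)} = -32$
$k{\left(N \right)} = -32 + 2 N^{2}$ ($k{\left(N \right)} = \left(N^{2} + N N\right) - 32 = \left(N^{2} + N^{2}\right) - 32 = 2 N^{2} - 32 = -32 + 2 N^{2}$)
$l = 977664$ ($l = - 4 \left(- 2144 \cdot 114\right) = - 4 \left(\left(-1\right) 244416\right) = \left(-4\right) \left(-244416\right) = 977664$)
$\left(l - 350387\right) + k{\left(b \right)} = \left(977664 - 350387\right) - \left(32 - 2 \left(-379\right)^{2}\right) = 627277 + \left(-32 + 2 \cdot 143641\right) = 627277 + \left(-32 + 287282\right) = 627277 + 287250 = 914527$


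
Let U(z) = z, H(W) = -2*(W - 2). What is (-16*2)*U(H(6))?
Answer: 256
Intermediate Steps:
H(W) = 4 - 2*W (H(W) = -2*(-2 + W) = 4 - 2*W)
(-16*2)*U(H(6)) = (-16*2)*(4 - 2*6) = -32*(4 - 12) = -32*(-8) = 256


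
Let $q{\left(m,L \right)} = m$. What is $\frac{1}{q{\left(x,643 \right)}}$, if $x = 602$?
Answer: $\frac{1}{602} \approx 0.0016611$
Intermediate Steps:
$\frac{1}{q{\left(x,643 \right)}} = \frac{1}{602}$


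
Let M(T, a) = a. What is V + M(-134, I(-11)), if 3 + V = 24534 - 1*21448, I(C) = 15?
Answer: 3098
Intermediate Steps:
V = 3083 (V = -3 + (24534 - 1*21448) = -3 + (24534 - 21448) = -3 + 3086 = 3083)
V + M(-134, I(-11)) = 3083 + 15 = 3098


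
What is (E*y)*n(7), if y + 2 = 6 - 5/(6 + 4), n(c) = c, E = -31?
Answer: -1519/2 ≈ -759.50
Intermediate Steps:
y = 7/2 (y = -2 + (6 - 5/(6 + 4)) = -2 + (6 - 5/10) = -2 + (6 - 5*⅒) = -2 + (6 - ½) = -2 + 11/2 = 7/2 ≈ 3.5000)
(E*y)*n(7) = -31*7/2*7 = -217/2*7 = -1519/2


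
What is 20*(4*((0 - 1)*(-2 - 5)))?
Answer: 560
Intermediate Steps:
20*(4*((0 - 1)*(-2 - 5))) = 20*(4*(-1*(-7))) = 20*(4*7) = 20*28 = 560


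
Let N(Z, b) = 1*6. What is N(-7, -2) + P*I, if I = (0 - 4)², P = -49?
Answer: -778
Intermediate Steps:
N(Z, b) = 6
I = 16 (I = (-4)² = 16)
N(-7, -2) + P*I = 6 - 49*16 = 6 - 784 = -778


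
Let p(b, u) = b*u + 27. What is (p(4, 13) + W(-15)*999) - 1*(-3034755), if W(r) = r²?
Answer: 3259609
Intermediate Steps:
p(b, u) = 27 + b*u
(p(4, 13) + W(-15)*999) - 1*(-3034755) = ((27 + 4*13) + (-15)²*999) - 1*(-3034755) = ((27 + 52) + 225*999) + 3034755 = (79 + 224775) + 3034755 = 224854 + 3034755 = 3259609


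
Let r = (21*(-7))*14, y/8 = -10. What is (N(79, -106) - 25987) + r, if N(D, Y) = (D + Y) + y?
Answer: -28152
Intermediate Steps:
y = -80 (y = 8*(-10) = -80)
N(D, Y) = -80 + D + Y (N(D, Y) = (D + Y) - 80 = -80 + D + Y)
r = -2058 (r = -147*14 = -2058)
(N(79, -106) - 25987) + r = ((-80 + 79 - 106) - 25987) - 2058 = (-107 - 25987) - 2058 = -26094 - 2058 = -28152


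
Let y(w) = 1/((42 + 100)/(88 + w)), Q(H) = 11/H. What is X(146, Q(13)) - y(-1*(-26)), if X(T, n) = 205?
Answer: 14498/71 ≈ 204.20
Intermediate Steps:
y(w) = 44/71 + w/142 (y(w) = 1/(142/(88 + w)) = 44/71 + w/142)
X(146, Q(13)) - y(-1*(-26)) = 205 - (44/71 + (-1*(-26))/142) = 205 - (44/71 + (1/142)*26) = 205 - (44/71 + 13/71) = 205 - 1*57/71 = 205 - 57/71 = 14498/71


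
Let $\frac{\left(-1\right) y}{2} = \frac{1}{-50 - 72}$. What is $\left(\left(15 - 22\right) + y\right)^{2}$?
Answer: $\frac{181476}{3721} \approx 48.771$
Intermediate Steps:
$y = \frac{1}{61}$ ($y = - \frac{2}{-50 - 72} = - \frac{2}{-122} = \left(-2\right) \left(- \frac{1}{122}\right) = \frac{1}{61} \approx 0.016393$)
$\left(\left(15 - 22\right) + y\right)^{2} = \left(\left(15 - 22\right) + \frac{1}{61}\right)^{2} = \left(-7 + \frac{1}{61}\right)^{2} = \left(- \frac{426}{61}\right)^{2} = \frac{181476}{3721}$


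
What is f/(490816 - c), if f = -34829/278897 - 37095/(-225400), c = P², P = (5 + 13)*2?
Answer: 499045523/6154576727555200 ≈ 8.1085e-8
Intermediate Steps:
P = 36 (P = 18*2 = 36)
c = 1296 (c = 36² = 1296)
f = 499045523/12572676760 (f = -34829*1/278897 - 37095*(-1/225400) = -34829/278897 + 7419/45080 = 499045523/12572676760 ≈ 0.039693)
f/(490816 - c) = 499045523/(12572676760*(490816 - 1*1296)) = 499045523/(12572676760*(490816 - 1296)) = (499045523/12572676760)/489520 = (499045523/12572676760)*(1/489520) = 499045523/6154576727555200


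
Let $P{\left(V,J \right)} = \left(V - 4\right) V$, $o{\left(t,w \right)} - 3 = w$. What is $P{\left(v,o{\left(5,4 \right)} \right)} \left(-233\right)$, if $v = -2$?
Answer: $-2796$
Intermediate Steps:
$o{\left(t,w \right)} = 3 + w$
$P{\left(V,J \right)} = V \left(-4 + V\right)$ ($P{\left(V,J \right)} = \left(-4 + V\right) V = V \left(-4 + V\right)$)
$P{\left(v,o{\left(5,4 \right)} \right)} \left(-233\right) = - 2 \left(-4 - 2\right) \left(-233\right) = \left(-2\right) \left(-6\right) \left(-233\right) = 12 \left(-233\right) = -2796$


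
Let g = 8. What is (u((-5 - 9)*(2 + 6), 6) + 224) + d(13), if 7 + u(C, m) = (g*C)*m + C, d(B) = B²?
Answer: -5102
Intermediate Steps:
u(C, m) = -7 + C + 8*C*m (u(C, m) = -7 + ((8*C)*m + C) = -7 + (8*C*m + C) = -7 + (C + 8*C*m) = -7 + C + 8*C*m)
(u((-5 - 9)*(2 + 6), 6) + 224) + d(13) = ((-7 + (-5 - 9)*(2 + 6) + 8*((-5 - 9)*(2 + 6))*6) + 224) + 13² = ((-7 - 14*8 + 8*(-14*8)*6) + 224) + 169 = ((-7 - 112 + 8*(-112)*6) + 224) + 169 = ((-7 - 112 - 5376) + 224) + 169 = (-5495 + 224) + 169 = -5271 + 169 = -5102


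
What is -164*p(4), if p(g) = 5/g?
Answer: -205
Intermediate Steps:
-164*p(4) = -820/4 = -164*5/4 = -205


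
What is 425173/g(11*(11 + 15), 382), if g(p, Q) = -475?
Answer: -425173/475 ≈ -895.10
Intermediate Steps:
425173/g(11*(11 + 15), 382) = 425173/(-475) = 425173*(-1/475) = -425173/475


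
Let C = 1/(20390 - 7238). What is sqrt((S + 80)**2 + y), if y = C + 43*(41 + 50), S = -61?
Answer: sqrt(46205975478)/3288 ≈ 65.376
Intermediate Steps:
C = 1/13152 ≈ 7.6034e-5
y = 51463777/13152 (y = 1/13152 + 43*(41 + 50) = 1/13152 + 43*91 = 1/13152 + 3913 = 51463777/13152 ≈ 3913.0)
sqrt((S + 80)**2 + y) = sqrt((-61 + 80)**2 + 51463777/13152) = sqrt(19**2 + 51463777/13152) = sqrt(361 + 51463777/13152) = sqrt(56211649/13152) = sqrt(46205975478)/3288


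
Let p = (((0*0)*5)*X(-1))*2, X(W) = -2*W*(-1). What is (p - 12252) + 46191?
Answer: 33939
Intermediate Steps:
X(W) = 2*W
p = 0 (p = (((0*0)*5)*(2*(-1)))*2 = ((0*5)*(-2))*2 = (0*(-2))*2 = 0*2 = 0)
(p - 12252) + 46191 = (0 - 12252) + 46191 = -12252 + 46191 = 33939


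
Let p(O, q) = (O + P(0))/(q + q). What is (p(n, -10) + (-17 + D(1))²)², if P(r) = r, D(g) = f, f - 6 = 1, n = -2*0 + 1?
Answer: 3996001/400 ≈ 9990.0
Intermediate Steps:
n = 1 (n = 0 + 1 = 1)
f = 7 (f = 6 + 1 = 7)
D(g) = 7
p(O, q) = O/(2*q) (p(O, q) = (O + 0)/(q + q) = O/((2*q)) = O*(1/(2*q)) = O/(2*q))
(p(n, -10) + (-17 + D(1))²)² = ((½)*1/(-10) + (-17 + 7)²)² = ((½)*1*(-⅒) + (-10)²)² = (-1/20 + 100)² = (1999/20)² = 3996001/400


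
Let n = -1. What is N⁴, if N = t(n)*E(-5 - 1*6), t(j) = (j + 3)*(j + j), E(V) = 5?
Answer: 160000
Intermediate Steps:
t(j) = 2*j*(3 + j) (t(j) = (3 + j)*(2*j) = 2*j*(3 + j))
N = -20 (N = (2*(-1)*(3 - 1))*5 = (2*(-1)*2)*5 = -4*5 = -20)
N⁴ = (-20)⁴ = 160000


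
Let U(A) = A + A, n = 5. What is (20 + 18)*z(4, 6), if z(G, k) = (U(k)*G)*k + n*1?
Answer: 11134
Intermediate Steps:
U(A) = 2*A
z(G, k) = 5 + 2*G*k² (z(G, k) = ((2*k)*G)*k + 5*1 = (2*G*k)*k + 5 = 2*G*k² + 5 = 5 + 2*G*k²)
(20 + 18)*z(4, 6) = (20 + 18)*(5 + 2*4*6²) = 38*(5 + 2*4*36) = 38*(5 + 288) = 38*293 = 11134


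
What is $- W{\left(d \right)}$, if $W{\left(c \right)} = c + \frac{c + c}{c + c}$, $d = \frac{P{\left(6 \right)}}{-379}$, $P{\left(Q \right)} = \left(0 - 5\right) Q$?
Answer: $- \frac{409}{379} \approx -1.0792$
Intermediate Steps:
$P{\left(Q \right)} = - 5 Q$
$d = \frac{30}{379}$ ($d = \frac{\left(-5\right) 6}{-379} = \left(-30\right) \left(- \frac{1}{379}\right) = \frac{30}{379} \approx 0.079156$)
$W{\left(c \right)} = 1 + c$ ($W{\left(c \right)} = c + \frac{2 c}{2 c} = c + 2 c \frac{1}{2 c} = c + 1 = 1 + c$)
$- W{\left(d \right)} = - (1 + \frac{30}{379}) = \left(-1\right) \frac{409}{379} = - \frac{409}{379}$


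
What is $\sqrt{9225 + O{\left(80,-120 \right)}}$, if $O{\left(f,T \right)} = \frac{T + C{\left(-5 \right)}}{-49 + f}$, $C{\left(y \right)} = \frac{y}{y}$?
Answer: $\frac{4 \sqrt{553846}}{31} \approx 96.027$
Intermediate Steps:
$C{\left(y \right)} = 1$
$O{\left(f,T \right)} = \frac{1 + T}{-49 + f}$ ($O{\left(f,T \right)} = \frac{T + 1}{-49 + f} = \frac{1 + T}{-49 + f}$)
$\sqrt{9225 + O{\left(80,-120 \right)}} = \sqrt{9225 + \frac{1 - 120}{-49 + 80}} = \sqrt{9225 + \frac{1}{31} \left(-119\right)} = \sqrt{9225 - \frac{119}{31}} = \sqrt{\frac{285856}{31}} = \frac{4 \sqrt{553846}}{31}$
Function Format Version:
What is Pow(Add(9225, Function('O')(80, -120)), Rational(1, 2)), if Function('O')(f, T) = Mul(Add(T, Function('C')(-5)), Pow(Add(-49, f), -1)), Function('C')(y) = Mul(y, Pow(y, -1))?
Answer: Mul(Rational(4, 31), Pow(553846, Rational(1, 2))) ≈ 96.027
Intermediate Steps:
Function('C')(y) = 1
Function('O')(f, T) = Mul(Pow(Add(-49, f), -1), Add(1, T)) (Function('O')(f, T) = Mul(Add(T, 1), Pow(Add(-49, f), -1)) = Mul(Add(1, T), Pow(Add(-49, f), -1)) = Mul(Pow(Add(-49, f), -1), Add(1, T)))
Pow(Add(9225, Function('O')(80, -120)), Rational(1, 2)) = Pow(Add(9225, Mul(Pow(Add(-49, 80), -1), Add(1, -120))), Rational(1, 2)) = Pow(Add(9225, Mul(Pow(31, -1), -119)), Rational(1, 2)) = Pow(Add(9225, Mul(Rational(1, 31), -119)), Rational(1, 2)) = Pow(Add(9225, Rational(-119, 31)), Rational(1, 2)) = Pow(Rational(285856, 31), Rational(1, 2)) = Mul(Rational(4, 31), Pow(553846, Rational(1, 2)))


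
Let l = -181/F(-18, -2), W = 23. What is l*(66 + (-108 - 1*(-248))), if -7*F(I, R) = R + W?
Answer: 37286/3 ≈ 12429.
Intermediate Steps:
F(I, R) = -23/7 - R/7 (F(I, R) = -(R + 23)/7 = -(23 + R)/7 = -23/7 - R/7)
l = 181/3 (l = -181/(-23/7 - 1/7*(-2)) = -181/(-23/7 + 2/7) = -181/(-3) = -181*(-1/3) = 181/3 ≈ 60.333)
l*(66 + (-108 - 1*(-248))) = 181*(66 + (-108 - 1*(-248)))/3 = 181*(66 + (-108 + 248))/3 = 181*(66 + 140)/3 = (181/3)*206 = 37286/3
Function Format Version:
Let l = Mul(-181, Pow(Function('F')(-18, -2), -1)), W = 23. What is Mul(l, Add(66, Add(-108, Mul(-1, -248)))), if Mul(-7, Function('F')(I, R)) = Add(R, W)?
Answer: Rational(37286, 3) ≈ 12429.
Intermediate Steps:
Function('F')(I, R) = Add(Rational(-23, 7), Mul(Rational(-1, 7), R)) (Function('F')(I, R) = Mul(Rational(-1, 7), Add(R, 23)) = Mul(Rational(-1, 7), Add(23, R)) = Add(Rational(-23, 7), Mul(Rational(-1, 7), R)))
l = Rational(181, 3) (l = Mul(-181, Pow(Add(Rational(-23, 7), Mul(Rational(-1, 7), -2)), -1)) = Mul(-181, Pow(Add(Rational(-23, 7), Rational(2, 7)), -1)) = Mul(-181, Pow(-3, -1)) = Mul(-181, Rational(-1, 3)) = Rational(181, 3) ≈ 60.333)
Mul(l, Add(66, Add(-108, Mul(-1, -248)))) = Mul(Rational(181, 3), Add(66, Add(-108, Mul(-1, -248)))) = Mul(Rational(181, 3), Add(66, Add(-108, 248))) = Mul(Rational(181, 3), Add(66, 140)) = Mul(Rational(181, 3), 206) = Rational(37286, 3)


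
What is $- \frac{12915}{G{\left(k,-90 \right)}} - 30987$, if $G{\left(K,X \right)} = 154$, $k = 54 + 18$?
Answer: $- \frac{683559}{22} \approx -31071.0$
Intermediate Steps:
$k = 72$
$- \frac{12915}{G{\left(k,-90 \right)}} - 30987 = - \frac{12915}{154} - 30987 = \left(-12915\right) \frac{1}{154} - 30987 = - \frac{1845}{22} - 30987 = - \frac{683559}{22}$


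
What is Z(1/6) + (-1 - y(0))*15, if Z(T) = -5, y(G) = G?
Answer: -20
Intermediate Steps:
Z(1/6) + (-1 - y(0))*15 = -5 + (-1 - 1*0)*15 = -5 + (-1 + 0)*15 = -5 - 1*15 = -5 - 15 = -20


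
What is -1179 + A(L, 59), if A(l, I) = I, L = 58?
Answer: -1120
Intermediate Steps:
-1179 + A(L, 59) = -1179 + 59 = -1120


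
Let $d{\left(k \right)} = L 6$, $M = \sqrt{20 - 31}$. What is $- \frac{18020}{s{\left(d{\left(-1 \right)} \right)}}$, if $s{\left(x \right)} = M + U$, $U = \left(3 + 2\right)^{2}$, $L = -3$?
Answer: $- \frac{2125}{3} + \frac{85 i \sqrt{11}}{3} \approx -708.33 + 93.971 i$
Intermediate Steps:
$U = 25$ ($U = 5^{2} = 25$)
$M = i \sqrt{11}$ ($M = \sqrt{-11} = i \sqrt{11} \approx 3.3166 i$)
$d{\left(k \right)} = -18$ ($d{\left(k \right)} = \left(-3\right) 6 = -18$)
$s{\left(x \right)} = 25 + i \sqrt{11}$ ($s{\left(x \right)} = i \sqrt{11} + 25 = 25 + i \sqrt{11}$)
$- \frac{18020}{s{\left(d{\left(-1 \right)} \right)}} = - \frac{18020}{25 + i \sqrt{11}}$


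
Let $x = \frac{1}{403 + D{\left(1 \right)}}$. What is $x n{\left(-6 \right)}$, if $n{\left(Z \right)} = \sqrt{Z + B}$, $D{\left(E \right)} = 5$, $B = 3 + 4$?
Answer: $\frac{1}{408} \approx 0.002451$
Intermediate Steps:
$B = 7$
$n{\left(Z \right)} = \sqrt{7 + Z}$ ($n{\left(Z \right)} = \sqrt{Z + 7} = \sqrt{7 + Z}$)
$x = \frac{1}{408}$ ($x = \frac{1}{403 + 5} = \frac{1}{408} \approx 0.002451$)
$x n{\left(-6 \right)} = \frac{\sqrt{7 - 6}}{408} = \frac{\sqrt{1}}{408} = \frac{1}{408} \cdot 1 = \frac{1}{408}$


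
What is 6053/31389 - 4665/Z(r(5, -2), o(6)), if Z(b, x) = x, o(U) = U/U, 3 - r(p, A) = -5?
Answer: -146423632/31389 ≈ -4664.8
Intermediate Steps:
r(p, A) = 8 (r(p, A) = 3 - 1*(-5) = 3 + 5 = 8)
o(U) = 1
6053/31389 - 4665/Z(r(5, -2), o(6)) = 6053/31389 - 4665/1 = 6053*(1/31389) - 4665*1 = 6053/31389 - 4665 = -146423632/31389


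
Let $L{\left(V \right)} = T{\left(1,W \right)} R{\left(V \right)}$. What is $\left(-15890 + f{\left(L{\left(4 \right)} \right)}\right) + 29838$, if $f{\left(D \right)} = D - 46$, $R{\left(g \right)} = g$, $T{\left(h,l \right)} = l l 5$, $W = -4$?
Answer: $14222$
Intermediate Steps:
$T{\left(h,l \right)} = 5 l^{2}$ ($T{\left(h,l \right)} = l^{2} \cdot 5 = 5 l^{2}$)
$L{\left(V \right)} = 80 V$ ($L{\left(V \right)} = 5 \left(-4\right)^{2} V = 5 \cdot 16 V = 80 V$)
$f{\left(D \right)} = -46 + D$ ($f{\left(D \right)} = D - 46 = -46 + D$)
$\left(-15890 + f{\left(L{\left(4 \right)} \right)}\right) + 29838 = \left(-15890 + \left(-46 + 80 \cdot 4\right)\right) + 29838 = \left(-15890 + \left(-46 + 320\right)\right) + 29838 = \left(-15890 + 274\right) + 29838 = -15616 + 29838 = 14222$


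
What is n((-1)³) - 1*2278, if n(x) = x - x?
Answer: -2278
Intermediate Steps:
n(x) = 0
n((-1)³) - 1*2278 = 0 - 1*2278 = 0 - 2278 = -2278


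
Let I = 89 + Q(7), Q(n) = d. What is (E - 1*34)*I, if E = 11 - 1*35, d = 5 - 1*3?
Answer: -5278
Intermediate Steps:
d = 2 (d = 5 - 3 = 2)
E = -24 (E = 11 - 35 = -24)
Q(n) = 2
I = 91 (I = 89 + 2 = 91)
(E - 1*34)*I = (-24 - 1*34)*91 = (-24 - 34)*91 = -58*91 = -5278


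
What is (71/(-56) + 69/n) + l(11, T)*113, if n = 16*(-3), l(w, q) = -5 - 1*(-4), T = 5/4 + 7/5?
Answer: -12959/112 ≈ -115.71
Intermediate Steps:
T = 53/20 (T = 5*(¼) + 7*(⅕) = 5/4 + 7/5 = 53/20 ≈ 2.6500)
l(w, q) = -1 (l(w, q) = -5 + 4 = -1)
n = -48
(71/(-56) + 69/n) + l(11, T)*113 = (71/(-56) + 69/(-48)) - 1*113 = (71*(-1/56) + 69*(-1/48)) - 113 = (-71/56 - 23/16) - 113 = -303/112 - 113 = -12959/112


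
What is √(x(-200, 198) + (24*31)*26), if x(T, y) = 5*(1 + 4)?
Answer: √19369 ≈ 139.17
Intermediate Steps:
x(T, y) = 25 (x(T, y) = 5*5 = 25)
√(x(-200, 198) + (24*31)*26) = √(25 + (24*31)*26) = √(25 + 744*26) = √(25 + 19344) = √19369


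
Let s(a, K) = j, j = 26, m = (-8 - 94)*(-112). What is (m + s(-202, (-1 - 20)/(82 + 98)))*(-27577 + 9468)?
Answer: -207348050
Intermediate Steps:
m = 11424 (m = -102*(-112) = 11424)
s(a, K) = 26
(m + s(-202, (-1 - 20)/(82 + 98)))*(-27577 + 9468) = (11424 + 26)*(-27577 + 9468) = 11450*(-18109) = -207348050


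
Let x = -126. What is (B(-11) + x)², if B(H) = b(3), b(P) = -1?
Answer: 16129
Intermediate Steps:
B(H) = -1
(B(-11) + x)² = (-1 - 126)² = (-127)² = 16129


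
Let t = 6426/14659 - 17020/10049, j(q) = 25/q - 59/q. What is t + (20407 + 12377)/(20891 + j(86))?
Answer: 1731174834484/5513602023839 ≈ 0.31398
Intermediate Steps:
j(q) = -34/q
t = -184921306/147308291 (t = 6426*(1/14659) - 17020*1/10049 = 6426/14659 - 17020/10049 = -184921306/147308291 ≈ -1.2553)
t + (20407 + 12377)/(20891 + j(86)) = -184921306/147308291 + (20407 + 12377)/(20891 - 34/86) = -184921306/147308291 + 32784/(20891 - 34*1/86) = -184921306/147308291 + 32784/(20891 - 17/43) = -184921306/147308291 + 32784/(898296/43) = -184921306/147308291 + 32784*(43/898296) = -184921306/147308291 + 58738/37429 = 1731174834484/5513602023839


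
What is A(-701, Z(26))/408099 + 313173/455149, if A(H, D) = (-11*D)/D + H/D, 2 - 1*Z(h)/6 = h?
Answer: 18403602793721/26747402652144 ≈ 0.68805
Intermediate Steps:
Z(h) = 12 - 6*h
A(H, D) = -11 + H/D
A(-701, Z(26))/408099 + 313173/455149 = (-11 - 701/(12 - 6*26))/408099 + 313173/455149 = (-11 - 701/(12 - 156))*(1/408099) + 313173*(1/455149) = (-11 - 701/(-144))*(1/408099) + 313173/455149 = (-11 - 701*(-1/144))*(1/408099) + 313173/455149 = (-11 + 701/144)*(1/408099) + 313173/455149 = -883/144*1/408099 + 313173/455149 = -883/58766256 + 313173/455149 = 18403602793721/26747402652144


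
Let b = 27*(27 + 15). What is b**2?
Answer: 1285956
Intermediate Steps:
b = 1134 (b = 27*42 = 1134)
b**2 = 1134**2 = 1285956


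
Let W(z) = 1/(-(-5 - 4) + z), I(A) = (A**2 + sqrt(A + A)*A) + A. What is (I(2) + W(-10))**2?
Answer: 81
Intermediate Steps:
I(A) = A + A**2 + sqrt(2)*A**(3/2) (I(A) = (A**2 + sqrt(2*A)*A) + A = (A**2 + (sqrt(2)*sqrt(A))*A) + A = (A**2 + sqrt(2)*A**(3/2)) + A = A + A**2 + sqrt(2)*A**(3/2))
W(z) = 1/(9 + z) (W(z) = 1/(-1*(-9) + z) = 1/(9 + z))
(I(2) + W(-10))**2 = ((2 + 2**2 + sqrt(2)*2**(3/2)) + 1/(9 - 10))**2 = ((2 + 4 + sqrt(2)*(2*sqrt(2))) + 1/(-1))**2 = ((2 + 4 + 4) - 1)**2 = (10 - 1)**2 = 9**2 = 81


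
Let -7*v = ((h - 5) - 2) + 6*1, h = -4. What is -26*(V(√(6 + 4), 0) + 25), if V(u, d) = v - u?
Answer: -4680/7 + 26*√10 ≈ -586.35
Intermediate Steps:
v = 5/7 (v = -(((-4 - 5) - 2) + 6*1)/7 = -((-9 - 2) + 6)/7 = -(-11 + 6)/7 = -⅐*(-5) = 5/7 ≈ 0.71429)
V(u, d) = 5/7 - u
-26*(V(√(6 + 4), 0) + 25) = -26*((5/7 - √(6 + 4)) + 25) = -26*((5/7 - √10) + 25) = -26*(180/7 - √10) = -4680/7 + 26*√10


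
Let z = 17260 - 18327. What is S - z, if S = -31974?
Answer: -30907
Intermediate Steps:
z = -1067
S - z = -31974 - 1*(-1067) = -31974 + 1067 = -30907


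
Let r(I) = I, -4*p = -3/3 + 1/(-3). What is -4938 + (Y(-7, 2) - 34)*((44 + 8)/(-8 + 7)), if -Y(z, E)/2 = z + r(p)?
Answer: -11590/3 ≈ -3863.3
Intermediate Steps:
p = ⅓ (p = -(-3/3 + 1/(-3))/4 = -(-3*⅓ + 1*(-⅓))/4 = -(-1 - ⅓)/4 = -¼*(-4/3) = ⅓ ≈ 0.33333)
Y(z, E) = -⅔ - 2*z (Y(z, E) = -2*(z + ⅓) = -2*(⅓ + z) = -⅔ - 2*z)
-4938 + (Y(-7, 2) - 34)*((44 + 8)/(-8 + 7)) = -4938 + ((-⅔ - 2*(-7)) - 34)*((44 + 8)/(-8 + 7)) = -4938 + ((-⅔ + 14) - 34)*(52/(-1)) = -4938 + (40/3 - 34)*(52*(-1)) = -4938 - 62/3*(-52) = -4938 + 3224/3 = -11590/3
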